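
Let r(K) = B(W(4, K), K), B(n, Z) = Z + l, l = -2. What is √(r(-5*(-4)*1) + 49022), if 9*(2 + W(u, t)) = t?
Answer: 4*√3065 ≈ 221.45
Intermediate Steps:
W(u, t) = -2 + t/9
B(n, Z) = -2 + Z (B(n, Z) = Z - 2 = -2 + Z)
r(K) = -2 + K
√(r(-5*(-4)*1) + 49022) = √((-2 - 5*(-4)*1) + 49022) = √((-2 + 20*1) + 49022) = √((-2 + 20) + 49022) = √(18 + 49022) = √49040 = 4*√3065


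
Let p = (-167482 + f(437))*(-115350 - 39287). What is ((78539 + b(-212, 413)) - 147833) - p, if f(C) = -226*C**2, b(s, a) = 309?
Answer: -6699876338197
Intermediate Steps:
p = 6699876269212 (p = (-167482 - 226*437**2)*(-115350 - 39287) = (-167482 - 226*190969)*(-154637) = (-167482 - 43158994)*(-154637) = -43326476*(-154637) = 6699876269212)
((78539 + b(-212, 413)) - 147833) - p = ((78539 + 309) - 147833) - 1*6699876269212 = (78848 - 147833) - 6699876269212 = -68985 - 6699876269212 = -6699876338197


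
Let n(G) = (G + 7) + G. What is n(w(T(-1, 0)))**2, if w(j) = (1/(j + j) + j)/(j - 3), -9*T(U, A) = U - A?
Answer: 9801/676 ≈ 14.499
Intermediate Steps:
T(U, A) = -U/9 + A/9 (T(U, A) = -(U - A)/9 = -U/9 + A/9)
w(j) = (j + 1/(2*j))/(-3 + j) (w(j) = (1/(2*j) + j)/(-3 + j) = (j + 1/(2*j))/(-3 + j))
n(G) = 7 + 2*G (n(G) = (7 + G) + G = 7 + 2*G)
n(w(T(-1, 0)))**2 = (7 + 2*((1/2 + (-1/9*(-1) + (1/9)*0)**2)/((-1/9*(-1) + (1/9)*0)*(-3 + (-1/9*(-1) + (1/9)*0)))))**2 = (7 + 2*((1/2 + (1/9 + 0)**2)/((1/9 + 0)*(-3 + (1/9 + 0)))))**2 = (7 + 2*((1/2 + (1/9)**2)/((1/9)*(-3 + 1/9))))**2 = (7 + 2*(9*(1/2 + 1/81)/(-26/9)))**2 = (7 + 2*(9*(-9/26)*(83/162)))**2 = (7 + 2*(-83/52))**2 = (7 - 83/26)**2 = (99/26)**2 = 9801/676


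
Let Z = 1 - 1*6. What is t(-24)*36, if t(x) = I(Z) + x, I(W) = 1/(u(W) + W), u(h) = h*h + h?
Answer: -4308/5 ≈ -861.60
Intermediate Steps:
u(h) = h + h**2 (u(h) = h**2 + h = h + h**2)
Z = -5 (Z = 1 - 6 = -5)
I(W) = 1/(W + W*(1 + W)) (I(W) = 1/(W*(1 + W) + W) = 1/(W + W*(1 + W)))
t(x) = 1/15 + x (t(x) = 1/((-5)*(2 - 5)) + x = -1/5/(-3) + x = -1/5*(-1/3) + x = 1/15 + x)
t(-24)*36 = (1/15 - 24)*36 = -359/15*36 = -4308/5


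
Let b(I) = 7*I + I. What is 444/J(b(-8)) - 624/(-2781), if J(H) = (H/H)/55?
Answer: 22637548/927 ≈ 24420.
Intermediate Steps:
b(I) = 8*I
J(H) = 1/55 (J(H) = 1*(1/55) = 1/55)
444/J(b(-8)) - 624/(-2781) = 444/(1/55) - 624/(-2781) = 444*55 - 624*(-1/2781) = 24420 + 208/927 = 22637548/927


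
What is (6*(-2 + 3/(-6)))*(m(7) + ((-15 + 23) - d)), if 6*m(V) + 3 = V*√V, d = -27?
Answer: -1035/2 - 35*√7/2 ≈ -563.80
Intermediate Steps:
m(V) = -½ + V^(3/2)/6 (m(V) = -½ + (V*√V)/6 = -½ + V^(3/2)/6)
(6*(-2 + 3/(-6)))*(m(7) + ((-15 + 23) - d)) = (6*(-2 + 3/(-6)))*((-½ + 7^(3/2)/6) + ((-15 + 23) - 1*(-27))) = (6*(-2 + 3*(-⅙)))*((-½ + (7*√7)/6) + (8 + 27)) = (6*(-2 - ½))*((-½ + 7*√7/6) + 35) = (6*(-5/2))*(69/2 + 7*√7/6) = -15*(69/2 + 7*√7/6) = -1035/2 - 35*√7/2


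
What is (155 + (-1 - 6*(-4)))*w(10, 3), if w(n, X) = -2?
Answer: -356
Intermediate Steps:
(155 + (-1 - 6*(-4)))*w(10, 3) = (155 + (-1 - 6*(-4)))*(-2) = (155 + (-1 + 24))*(-2) = (155 + 23)*(-2) = 178*(-2) = -356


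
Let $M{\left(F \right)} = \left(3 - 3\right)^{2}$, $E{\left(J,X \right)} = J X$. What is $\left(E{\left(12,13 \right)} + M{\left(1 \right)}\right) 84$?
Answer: $13104$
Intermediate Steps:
$M{\left(F \right)} = 0$ ($M{\left(F \right)} = 0^{2} = 0$)
$\left(E{\left(12,13 \right)} + M{\left(1 \right)}\right) 84 = \left(12 \cdot 13 + 0\right) 84 = \left(156 + 0\right) 84 = 156 \cdot 84 = 13104$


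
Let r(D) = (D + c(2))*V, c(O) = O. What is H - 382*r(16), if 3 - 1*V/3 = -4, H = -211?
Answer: -144607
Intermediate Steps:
V = 21 (V = 9 - 3*(-4) = 9 + 12 = 21)
r(D) = 42 + 21*D (r(D) = (D + 2)*21 = (2 + D)*21 = 42 + 21*D)
H - 382*r(16) = -211 - 382*(42 + 21*16) = -211 - 382*(42 + 336) = -211 - 382*378 = -211 - 144396 = -144607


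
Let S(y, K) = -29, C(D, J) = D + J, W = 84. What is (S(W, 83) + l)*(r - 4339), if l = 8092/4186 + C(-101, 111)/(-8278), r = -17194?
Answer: 721321520926/1237561 ≈ 5.8286e+5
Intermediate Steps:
l = 2390847/1237561 (l = 8092/4186 + (-101 + 111)/(-8278) = 8092*(1/4186) + 10*(-1/8278) = 578/299 - 5/4139 = 2390847/1237561 ≈ 1.9319)
(S(W, 83) + l)*(r - 4339) = (-29 + 2390847/1237561)*(-17194 - 4339) = -33498422/1237561*(-21533) = 721321520926/1237561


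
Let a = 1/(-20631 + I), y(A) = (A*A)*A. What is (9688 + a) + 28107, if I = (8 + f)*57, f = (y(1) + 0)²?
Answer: 760359809/20118 ≈ 37795.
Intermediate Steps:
y(A) = A³ (y(A) = A²*A = A³)
f = 1 (f = (1³ + 0)² = (1 + 0)² = 1² = 1)
I = 513 (I = (8 + 1)*57 = 9*57 = 513)
a = -1/20118 (a = 1/(-20631 + 513) = 1/(-20118) = -1/20118 ≈ -4.9707e-5)
(9688 + a) + 28107 = (9688 - 1/20118) + 28107 = 194903183/20118 + 28107 = 760359809/20118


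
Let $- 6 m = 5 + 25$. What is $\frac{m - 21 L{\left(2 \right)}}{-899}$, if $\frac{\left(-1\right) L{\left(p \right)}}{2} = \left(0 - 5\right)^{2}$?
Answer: $- \frac{1045}{899} \approx -1.1624$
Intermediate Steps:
$L{\left(p \right)} = -50$ ($L{\left(p \right)} = - 2 \left(0 - 5\right)^{2} = - 2 \left(-5\right)^{2} = \left(-2\right) 25 = -50$)
$m = -5$ ($m = - \frac{5 + 25}{6} = \left(- \frac{1}{6}\right) 30 = -5$)
$\frac{m - 21 L{\left(2 \right)}}{-899} = \frac{-5 - -1050}{-899} = \left(-5 + 1050\right) \left(- \frac{1}{899}\right) = 1045 \left(- \frac{1}{899}\right) = - \frac{1045}{899}$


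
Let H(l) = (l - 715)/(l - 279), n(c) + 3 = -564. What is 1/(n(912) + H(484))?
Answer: -205/116466 ≈ -0.0017602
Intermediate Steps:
n(c) = -567 (n(c) = -3 - 564 = -567)
H(l) = (-715 + l)/(-279 + l)
1/(n(912) + H(484)) = 1/(-567 + (-715 + 484)/(-279 + 484)) = 1/(-567 - 231/205) = 1/(-116466/205) = -205/116466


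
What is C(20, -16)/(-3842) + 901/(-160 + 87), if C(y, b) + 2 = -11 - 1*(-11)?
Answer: -1730748/140233 ≈ -12.342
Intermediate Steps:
C(y, b) = -2 (C(y, b) = -2 + (-11 - 1*(-11)) = -2 + (-11 + 11) = -2 + 0 = -2)
C(20, -16)/(-3842) + 901/(-160 + 87) = -2/(-3842) + 901/(-160 + 87) = -2*(-1/3842) + 901/(-73) = 1/1921 + 901*(-1/73) = 1/1921 - 901/73 = -1730748/140233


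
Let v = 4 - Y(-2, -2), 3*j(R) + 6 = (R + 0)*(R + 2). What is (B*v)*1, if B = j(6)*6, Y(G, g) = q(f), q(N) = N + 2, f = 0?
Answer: 168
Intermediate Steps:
q(N) = 2 + N
j(R) = -2 + R*(2 + R)/3 (j(R) = -2 + ((R + 0)*(R + 2))/3 = -2 + (R*(2 + R))/3 = -2 + R*(2 + R)/3)
Y(G, g) = 2 (Y(G, g) = 2 + 0 = 2)
v = 2 (v = 4 - 1*2 = 4 - 2 = 2)
B = 84 (B = (-2 + (1/3)*6**2 + (2/3)*6)*6 = (-2 + (1/3)*36 + 4)*6 = (-2 + 12 + 4)*6 = 14*6 = 84)
(B*v)*1 = (84*2)*1 = 168*1 = 168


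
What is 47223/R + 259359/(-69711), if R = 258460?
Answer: -21247321529/6005835020 ≈ -3.5378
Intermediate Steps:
47223/R + 259359/(-69711) = 47223/258460 + 259359/(-69711) = 47223*(1/258460) + 259359*(-1/69711) = 47223/258460 - 86453/23237 = -21247321529/6005835020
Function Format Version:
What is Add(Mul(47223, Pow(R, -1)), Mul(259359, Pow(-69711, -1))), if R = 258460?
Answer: Rational(-21247321529, 6005835020) ≈ -3.5378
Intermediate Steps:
Add(Mul(47223, Pow(R, -1)), Mul(259359, Pow(-69711, -1))) = Add(Mul(47223, Pow(258460, -1)), Mul(259359, Pow(-69711, -1))) = Add(Mul(47223, Rational(1, 258460)), Mul(259359, Rational(-1, 69711))) = Add(Rational(47223, 258460), Rational(-86453, 23237)) = Rational(-21247321529, 6005835020)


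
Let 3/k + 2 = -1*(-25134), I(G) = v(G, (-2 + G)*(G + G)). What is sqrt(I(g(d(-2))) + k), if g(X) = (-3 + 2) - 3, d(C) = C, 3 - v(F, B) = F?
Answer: sqrt(1105349341)/12566 ≈ 2.6458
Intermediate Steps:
v(F, B) = 3 - F
g(X) = -4 (g(X) = -1 - 3 = -4)
I(G) = 3 - G
k = 3/25132 (k = 3/(-2 - 1*(-25134)) = 3/(-2 + 25134) = 3/25132 ≈ 0.00011937)
sqrt(I(g(d(-2))) + k) = sqrt((3 - 1*(-4)) + 3/25132) = sqrt((3 + 4) + 3/25132) = sqrt(7 + 3/25132) = sqrt(175927/25132) = sqrt(1105349341)/12566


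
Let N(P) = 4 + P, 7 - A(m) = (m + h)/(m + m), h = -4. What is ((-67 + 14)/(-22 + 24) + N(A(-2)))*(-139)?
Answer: 2363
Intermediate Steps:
A(m) = 7 - (-4 + m)/(2*m) (A(m) = 7 - (m - 4)/(m + m) = 7 - (-4 + m)/(2*m))
((-67 + 14)/(-22 + 24) + N(A(-2)))*(-139) = ((-67 + 14)/(-22 + 24) + (4 + (13/2 + 2/(-2))))*(-139) = (-53/2 + (4 + (13/2 + 2*(-½))))*(-139) = (-53*½ + (4 + (13/2 - 1)))*(-139) = (-53/2 + (4 + 11/2))*(-139) = (-53/2 + 19/2)*(-139) = -17*(-139) = 2363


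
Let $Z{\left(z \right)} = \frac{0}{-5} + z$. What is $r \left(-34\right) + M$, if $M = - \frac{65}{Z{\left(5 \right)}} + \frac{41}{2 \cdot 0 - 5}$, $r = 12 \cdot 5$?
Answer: $- \frac{10306}{5} \approx -2061.2$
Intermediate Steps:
$r = 60$
$Z{\left(z \right)} = z$ ($Z{\left(z \right)} = 0 \left(- \frac{1}{5}\right) + z = 0 + z = z$)
$M = - \frac{106}{5}$ ($M = - \frac{65}{5} + \frac{41}{2 \cdot 0 - 5} = \left(-65\right) \frac{1}{5} + \frac{41}{0 - 5} = -13 + \frac{41}{-5} = -13 + 41 \left(- \frac{1}{5}\right) = -13 - \frac{41}{5} = - \frac{106}{5} \approx -21.2$)
$r \left(-34\right) + M = 60 \left(-34\right) - \frac{106}{5} = -2040 - \frac{106}{5} = - \frac{10306}{5}$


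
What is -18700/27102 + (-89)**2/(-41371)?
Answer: -494156321/560618421 ≈ -0.88145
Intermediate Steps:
-18700/27102 + (-89)**2/(-41371) = -18700*1/27102 + 7921*(-1/41371) = -9350/13551 - 7921/41371 = -494156321/560618421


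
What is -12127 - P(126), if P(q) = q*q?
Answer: -28003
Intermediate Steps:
P(q) = q**2
-12127 - P(126) = -12127 - 1*126**2 = -12127 - 1*15876 = -12127 - 15876 = -28003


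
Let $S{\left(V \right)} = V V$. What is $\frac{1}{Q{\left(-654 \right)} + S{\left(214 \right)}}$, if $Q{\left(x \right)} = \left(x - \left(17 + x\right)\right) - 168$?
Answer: $\frac{1}{45611} \approx 2.1925 \cdot 10^{-5}$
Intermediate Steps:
$Q{\left(x \right)} = -185$ ($Q{\left(x \right)} = -17 - 168 = -185$)
$S{\left(V \right)} = V^{2}$
$\frac{1}{Q{\left(-654 \right)} + S{\left(214 \right)}} = \frac{1}{-185 + 214^{2}} = \frac{1}{-185 + 45796} = \frac{1}{45611}$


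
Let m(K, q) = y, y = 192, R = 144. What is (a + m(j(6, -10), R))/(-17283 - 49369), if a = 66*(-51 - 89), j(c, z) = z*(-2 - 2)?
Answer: 2262/16663 ≈ 0.13575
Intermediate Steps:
j(c, z) = -4*z (j(c, z) = z*(-4) = -4*z)
m(K, q) = 192
a = -9240 (a = 66*(-140) = -9240)
(a + m(j(6, -10), R))/(-17283 - 49369) = (-9240 + 192)/(-17283 - 49369) = -9048/(-66652) = -9048*(-1/66652) = 2262/16663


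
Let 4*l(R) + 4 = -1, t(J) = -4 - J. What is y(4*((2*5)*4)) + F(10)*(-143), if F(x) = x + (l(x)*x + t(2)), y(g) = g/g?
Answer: 2433/2 ≈ 1216.5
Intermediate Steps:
l(R) = -5/4 (l(R) = -1 + (1/4)*(-1) = -1 - 1/4 = -5/4)
y(g) = 1
F(x) = -6 - x/4 (F(x) = x + (-5*x/4 + (-4 - 1*2)) = x + (-5*x/4 + (-4 - 2)) = x + (-5*x/4 - 6) = x + (-6 - 5*x/4) = -6 - x/4)
y(4*((2*5)*4)) + F(10)*(-143) = 1 + (-6 - 1/4*10)*(-143) = 1 + (-6 - 5/2)*(-143) = 1 - 17/2*(-143) = 1 + 2431/2 = 2433/2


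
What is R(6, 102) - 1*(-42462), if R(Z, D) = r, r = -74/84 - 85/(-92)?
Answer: 82036667/1932 ≈ 42462.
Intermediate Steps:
r = 83/1932 (r = -74*1/84 - 85*(-1/92) = -37/42 + 85/92 = 83/1932 ≈ 0.042961)
R(Z, D) = 83/1932
R(6, 102) - 1*(-42462) = 83/1932 - 1*(-42462) = 83/1932 + 42462 = 82036667/1932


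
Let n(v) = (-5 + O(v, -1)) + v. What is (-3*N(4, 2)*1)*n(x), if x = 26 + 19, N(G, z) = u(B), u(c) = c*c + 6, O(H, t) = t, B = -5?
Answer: -3627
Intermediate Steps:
u(c) = 6 + c**2 (u(c) = c**2 + 6 = 6 + c**2)
N(G, z) = 31 (N(G, z) = 6 + (-5)**2 = 6 + 25 = 31)
x = 45
n(v) = -6 + v (n(v) = (-5 - 1) + v = -6 + v)
(-3*N(4, 2)*1)*n(x) = (-3*31*1)*(-6 + 45) = -93*1*39 = -93*39 = -3627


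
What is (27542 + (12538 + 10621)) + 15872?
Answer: 66573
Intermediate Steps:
(27542 + (12538 + 10621)) + 15872 = (27542 + 23159) + 15872 = 50701 + 15872 = 66573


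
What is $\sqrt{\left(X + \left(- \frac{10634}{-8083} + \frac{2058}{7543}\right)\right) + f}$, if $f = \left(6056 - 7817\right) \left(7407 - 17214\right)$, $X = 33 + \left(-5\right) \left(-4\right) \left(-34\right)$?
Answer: $\frac{2 \sqrt{16049173883393529740631}}{60970069} \approx 4155.7$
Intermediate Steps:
$X = -647$ ($X = 33 + 20 \left(-34\right) = 33 - 680 = -647$)
$f = 17270127$ ($f = \left(-1761\right) \left(-9807\right) = 17270127$)
$\sqrt{\left(X + \left(- \frac{10634}{-8083} + \frac{2058}{7543}\right)\right) + f} = \sqrt{\left(-647 + \left(- \frac{10634}{-8083} + \frac{2058}{7543}\right)\right) + 17270127} = \sqrt{\left(-647 + \left(\left(-10634\right) \left(- \frac{1}{8083}\right) + 2058 \cdot \frac{1}{7543}\right)\right) + 17270127} = \sqrt{\left(-647 + \left(\frac{10634}{8083} + \frac{2058}{7543}\right)\right) + 17270127} = \sqrt{\left(-647 + \frac{96847076}{60970069}\right) + 17270127} = \sqrt{- \frac{39350787567}{60970069} + 17270127} = \sqrt{\frac{1052921484041196}{60970069}} = \frac{2 \sqrt{16049173883393529740631}}{60970069}$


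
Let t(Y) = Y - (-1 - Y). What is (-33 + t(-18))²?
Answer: 4624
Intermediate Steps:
t(Y) = 1 + 2*Y (t(Y) = Y + (1 + Y) = 1 + 2*Y)
(-33 + t(-18))² = (-33 + (1 + 2*(-18)))² = (-33 + (1 - 36))² = (-33 - 35)² = (-68)² = 4624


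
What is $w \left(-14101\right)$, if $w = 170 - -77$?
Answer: $-3482947$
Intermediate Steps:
$w = 247$ ($w = 170 + 77 = 247$)
$w \left(-14101\right) = 247 \left(-14101\right) = -3482947$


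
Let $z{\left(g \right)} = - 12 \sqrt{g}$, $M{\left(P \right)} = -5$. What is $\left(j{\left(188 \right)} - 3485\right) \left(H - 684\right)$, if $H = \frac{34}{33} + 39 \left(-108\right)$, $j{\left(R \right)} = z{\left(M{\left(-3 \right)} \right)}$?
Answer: $\frac{562945990}{33} + \frac{646136 i \sqrt{5}}{11} \approx 1.7059 \cdot 10^{7} + 1.3135 \cdot 10^{5} i$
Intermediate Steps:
$j{\left(R \right)} = - 12 i \sqrt{5}$ ($j{\left(R \right)} = - 12 \sqrt{-5} = - 12 i \sqrt{5}$)
$H = - \frac{138962}{33}$ ($H = 34 \cdot \frac{1}{33} - 4212 = \frac{34}{33} - 4212 = - \frac{138962}{33} \approx -4211.0$)
$\left(j{\left(188 \right)} - 3485\right) \left(H - 684\right) = \left(- 12 i \sqrt{5} - 3485\right) \left(- \frac{138962}{33} - 684\right) = \left(- 12 i \sqrt{5} - 3485\right) \left(- \frac{161534}{33}\right) = \left(-3485 - 12 i \sqrt{5}\right) \left(- \frac{161534}{33}\right) = \frac{562945990}{33} + \frac{646136 i \sqrt{5}}{11}$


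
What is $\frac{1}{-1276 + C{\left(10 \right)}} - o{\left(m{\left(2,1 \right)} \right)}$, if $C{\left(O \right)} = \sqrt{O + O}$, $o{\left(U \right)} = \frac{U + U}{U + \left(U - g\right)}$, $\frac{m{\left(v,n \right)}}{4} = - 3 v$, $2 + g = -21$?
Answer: $- \frac{19545847}{10175975} - \frac{\sqrt{5}}{814078} \approx -1.9208$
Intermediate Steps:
$g = -23$ ($g = -2 - 21 = -23$)
$m{\left(v,n \right)} = - 12 v$ ($m{\left(v,n \right)} = 4 \left(- 3 v\right) = - 12 v$)
$o{\left(U \right)} = \frac{2 U}{23 + 2 U}$ ($o{\left(U \right)} = \frac{U + U}{U + \left(U - -23\right)} = \frac{2 U}{U + \left(U + 23\right)} = \frac{2 U}{U + \left(23 + U\right)} = \frac{2 U}{23 + 2 U}$)
$C{\left(O \right)} = \sqrt{2} \sqrt{O}$ ($C{\left(O \right)} = \sqrt{2 O} = \sqrt{2} \sqrt{O}$)
$\frac{1}{-1276 + C{\left(10 \right)}} - o{\left(m{\left(2,1 \right)} \right)} = \frac{1}{-1276 + \sqrt{2} \sqrt{10}} - \frac{2 \left(\left(-12\right) 2\right)}{23 + 2 \left(\left(-12\right) 2\right)} = \frac{1}{-1276 + 2 \sqrt{5}} - 2 \left(-24\right) \frac{1}{23 + 2 \left(-24\right)} = \frac{1}{-1276 + 2 \sqrt{5}} - 2 \left(-24\right) \frac{1}{23 - 48} = \frac{1}{-1276 + 2 \sqrt{5}} - 2 \left(-24\right) \frac{1}{-25} = \frac{1}{-1276 + 2 \sqrt{5}} - 2 \left(-24\right) \left(- \frac{1}{25}\right) = \frac{1}{-1276 + 2 \sqrt{5}} - \frac{48}{25} = - \frac{48}{25} + \frac{1}{-1276 + 2 \sqrt{5}}$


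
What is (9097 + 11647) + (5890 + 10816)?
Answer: 37450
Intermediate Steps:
(9097 + 11647) + (5890 + 10816) = 20744 + 16706 = 37450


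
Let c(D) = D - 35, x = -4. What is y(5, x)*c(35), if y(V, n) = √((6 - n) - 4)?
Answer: 0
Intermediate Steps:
c(D) = -35 + D
y(V, n) = √(2 - n)
y(5, x)*c(35) = √(2 - 1*(-4))*(-35 + 35) = √(2 + 4)*0 = √6*0 = 0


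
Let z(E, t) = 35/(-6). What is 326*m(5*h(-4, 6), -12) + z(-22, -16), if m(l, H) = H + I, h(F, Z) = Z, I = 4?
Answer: -15683/6 ≈ -2613.8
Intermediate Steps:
z(E, t) = -35/6 (z(E, t) = 35*(-⅙) = -35/6)
m(l, H) = 4 + H (m(l, H) = H + 4 = 4 + H)
326*m(5*h(-4, 6), -12) + z(-22, -16) = 326*(4 - 12) - 35/6 = 326*(-8) - 35/6 = -2608 - 35/6 = -15683/6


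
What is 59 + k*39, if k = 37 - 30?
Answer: 332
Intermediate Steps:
k = 7
59 + k*39 = 59 + 7*39 = 59 + 273 = 332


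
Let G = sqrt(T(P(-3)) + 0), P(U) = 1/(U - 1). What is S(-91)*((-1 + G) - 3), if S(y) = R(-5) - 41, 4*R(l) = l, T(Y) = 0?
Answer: 169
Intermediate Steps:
P(U) = 1/(-1 + U)
R(l) = l/4
S(y) = -169/4 (S(y) = (1/4)*(-5) - 41 = -5/4 - 41 = -169/4)
G = 0 (G = sqrt(0 + 0) = sqrt(0) = 0)
S(-91)*((-1 + G) - 3) = -169*((-1 + 0) - 3)/4 = -169*(-1 - 3)/4 = -169/4*(-4) = 169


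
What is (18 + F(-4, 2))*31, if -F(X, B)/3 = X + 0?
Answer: 930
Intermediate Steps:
F(X, B) = -3*X (F(X, B) = -3*(X + 0) = -3*X)
(18 + F(-4, 2))*31 = (18 - 3*(-4))*31 = (18 + 12)*31 = 30*31 = 930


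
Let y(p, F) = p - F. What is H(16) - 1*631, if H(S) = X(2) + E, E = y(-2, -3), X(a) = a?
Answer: -628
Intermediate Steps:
E = 1 (E = -2 - 1*(-3) = -2 + 3 = 1)
H(S) = 3 (H(S) = 2 + 1 = 3)
H(16) - 1*631 = 3 - 1*631 = 3 - 631 = -628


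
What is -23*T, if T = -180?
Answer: 4140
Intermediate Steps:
-23*T = -23*(-180) = 4140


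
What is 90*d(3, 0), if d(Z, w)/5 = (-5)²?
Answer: 11250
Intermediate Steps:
d(Z, w) = 125 (d(Z, w) = 5*(-5)² = 5*25 = 125)
90*d(3, 0) = 90*125 = 11250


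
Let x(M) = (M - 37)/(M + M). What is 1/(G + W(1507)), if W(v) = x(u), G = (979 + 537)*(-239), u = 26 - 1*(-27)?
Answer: -53/19203164 ≈ -2.7600e-6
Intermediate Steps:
u = 53 (u = 26 + 27 = 53)
G = -362324 (G = 1516*(-239) = -362324)
x(M) = (-37 + M)/(2*M) (x(M) = (-37 + M)/((2*M)) = (-37 + M)*(1/(2*M)) = (-37 + M)/(2*M))
W(v) = 8/53 (W(v) = (½)*(-37 + 53)/53 = (½)*(1/53)*16 = 8/53)
1/(G + W(1507)) = 1/(-362324 + 8/53) = 1/(-19203164/53) = -53/19203164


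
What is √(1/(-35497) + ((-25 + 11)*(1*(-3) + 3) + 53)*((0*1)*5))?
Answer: I*√35497/35497 ≈ 0.0053077*I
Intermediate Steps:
√(1/(-35497) + ((-25 + 11)*(1*(-3) + 3) + 53)*((0*1)*5)) = √(-1/35497 + (-14*(-3 + 3) + 53)*(0*5)) = √(-1/35497 + (-14*0 + 53)*0) = √(-1/35497 + (0 + 53)*0) = √(-1/35497 + 53*0) = √(-1/35497 + 0) = √(-1/35497) = I*√35497/35497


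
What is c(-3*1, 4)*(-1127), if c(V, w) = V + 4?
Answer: -1127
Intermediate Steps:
c(V, w) = 4 + V
c(-3*1, 4)*(-1127) = (4 - 3*1)*(-1127) = (4 - 3)*(-1127) = 1*(-1127) = -1127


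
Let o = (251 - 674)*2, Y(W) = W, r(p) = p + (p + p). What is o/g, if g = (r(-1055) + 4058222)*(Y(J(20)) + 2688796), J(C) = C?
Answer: -141/1817217023752 ≈ -7.7591e-11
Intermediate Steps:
r(p) = 3*p (r(p) = p + 2*p = 3*p)
g = 10903302142512 (g = (3*(-1055) + 4058222)*(20 + 2688796) = (-3165 + 4058222)*2688816 = 4055057*2688816 = 10903302142512)
o = -846 (o = -423*2 = -846)
o/g = -846/10903302142512 = -846*1/10903302142512 = -141/1817217023752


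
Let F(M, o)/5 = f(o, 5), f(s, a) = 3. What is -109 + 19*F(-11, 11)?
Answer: 176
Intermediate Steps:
F(M, o) = 15 (F(M, o) = 5*3 = 15)
-109 + 19*F(-11, 11) = -109 + 19*15 = -109 + 285 = 176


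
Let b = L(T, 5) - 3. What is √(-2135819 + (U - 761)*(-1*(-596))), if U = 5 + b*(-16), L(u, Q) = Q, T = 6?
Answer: I*√2605467 ≈ 1614.1*I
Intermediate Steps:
b = 2 (b = 5 - 3 = 2)
U = -27 (U = 5 + 2*(-16) = 5 - 32 = -27)
√(-2135819 + (U - 761)*(-1*(-596))) = √(-2135819 + (-27 - 761)*(-1*(-596))) = √(-2135819 - 788*596) = √(-2135819 - 469648) = √(-2605467) = I*√2605467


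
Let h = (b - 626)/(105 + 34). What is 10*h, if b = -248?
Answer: -8740/139 ≈ -62.878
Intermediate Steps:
h = -874/139 (h = (-248 - 626)/(105 + 34) = -874/139 ≈ -6.2878)
10*h = 10*(-874/139) = -8740/139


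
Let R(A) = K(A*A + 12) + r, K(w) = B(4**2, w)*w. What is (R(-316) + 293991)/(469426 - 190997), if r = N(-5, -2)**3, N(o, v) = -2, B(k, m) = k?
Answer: 1891871/278429 ≈ 6.7948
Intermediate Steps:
K(w) = 16*w (K(w) = 4**2*w = 16*w)
r = -8 (r = (-2)**3 = -8)
R(A) = 184 + 16*A**2 (R(A) = 16*(A*A + 12) - 8 = 16*(A**2 + 12) - 8 = 16*(12 + A**2) - 8 = (192 + 16*A**2) - 8 = 184 + 16*A**2)
(R(-316) + 293991)/(469426 - 190997) = ((184 + 16*(-316)**2) + 293991)/(469426 - 190997) = ((184 + 16*99856) + 293991)/278429 = ((184 + 1597696) + 293991)*(1/278429) = (1597880 + 293991)*(1/278429) = 1891871*(1/278429) = 1891871/278429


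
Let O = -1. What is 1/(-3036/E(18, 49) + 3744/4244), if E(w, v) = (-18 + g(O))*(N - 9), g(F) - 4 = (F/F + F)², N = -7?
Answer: -59416/752883 ≈ -0.078918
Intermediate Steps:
g(F) = 4 + (1 + F)² (g(F) = 4 + (F/F + F)² = 4 + (1 + F)²)
E(w, v) = 224 (E(w, v) = (-18 + (4 + (1 - 1)²))*(-7 - 9) = (-18 + (4 + 0²))*(-16) = (-18 + (4 + 0))*(-16) = (-18 + 4)*(-16) = -14*(-16) = 224)
1/(-3036/E(18, 49) + 3744/4244) = 1/(-3036/224 + 3744/4244) = 1/(-3036*1/224 + 3744*(1/4244)) = 1/(-759/56 + 936/1061) = 1/(-752883/59416) = -59416/752883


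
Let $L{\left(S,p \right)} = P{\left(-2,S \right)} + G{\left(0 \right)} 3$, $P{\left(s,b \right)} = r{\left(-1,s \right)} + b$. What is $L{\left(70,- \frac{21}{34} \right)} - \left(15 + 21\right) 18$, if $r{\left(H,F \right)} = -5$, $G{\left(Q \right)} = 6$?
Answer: $-565$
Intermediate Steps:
$P{\left(s,b \right)} = -5 + b$
$L{\left(S,p \right)} = 13 + S$ ($L{\left(S,p \right)} = \left(-5 + S\right) + 6 \cdot 3 = \left(-5 + S\right) + 18 = 13 + S$)
$L{\left(70,- \frac{21}{34} \right)} - \left(15 + 21\right) 18 = \left(13 + 70\right) - \left(15 + 21\right) 18 = 83 - 36 \cdot 18 = 83 - 648 = -565$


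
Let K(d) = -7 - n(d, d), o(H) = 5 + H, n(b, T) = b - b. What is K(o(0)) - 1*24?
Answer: -31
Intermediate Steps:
n(b, T) = 0
K(d) = -7 (K(d) = -7 - 1*0 = -7 + 0 = -7)
K(o(0)) - 1*24 = -7 - 1*24 = -7 - 24 = -31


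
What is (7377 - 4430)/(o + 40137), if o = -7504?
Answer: 2947/32633 ≈ 0.090307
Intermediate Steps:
(7377 - 4430)/(o + 40137) = (7377 - 4430)/(-7504 + 40137) = 2947/32633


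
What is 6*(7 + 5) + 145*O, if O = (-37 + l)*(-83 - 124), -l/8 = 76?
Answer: 19359747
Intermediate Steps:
l = -608 (l = -8*76 = -608)
O = 133515 (O = (-37 - 608)*(-83 - 124) = -645*(-207) = 133515)
6*(7 + 5) + 145*O = 6*(7 + 5) + 145*133515 = 6*12 + 19359675 = 72 + 19359675 = 19359747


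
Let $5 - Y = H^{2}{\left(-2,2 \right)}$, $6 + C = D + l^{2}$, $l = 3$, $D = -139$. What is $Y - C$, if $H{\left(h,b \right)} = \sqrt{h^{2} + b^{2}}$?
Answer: $133$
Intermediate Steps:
$H{\left(h,b \right)} = \sqrt{b^{2} + h^{2}}$
$C = -136$ ($C = -6 - \left(139 - 3^{2}\right) = -6 + \left(-139 + 9\right) = -6 - 130 = -136$)
$Y = -3$ ($Y = 5 - \left(\sqrt{2^{2} + \left(-2\right)^{2}}\right)^{2} = 5 - \left(\sqrt{4 + 4}\right)^{2} = 5 - \left(\sqrt{8}\right)^{2} = 5 - \left(2 \sqrt{2}\right)^{2} = 5 - 8 = -3$)
$Y - C = -3 - -136 = -3 + 136 = 133$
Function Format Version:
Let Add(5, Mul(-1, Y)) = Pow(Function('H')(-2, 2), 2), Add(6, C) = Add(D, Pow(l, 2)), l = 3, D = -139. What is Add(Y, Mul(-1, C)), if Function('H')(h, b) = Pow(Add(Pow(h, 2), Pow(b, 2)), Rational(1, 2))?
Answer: 133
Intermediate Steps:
Function('H')(h, b) = Pow(Add(Pow(b, 2), Pow(h, 2)), Rational(1, 2))
C = -136 (C = Add(-6, Add(-139, Pow(3, 2))) = Add(-6, Add(-139, 9)) = Add(-6, -130) = -136)
Y = -3 (Y = Add(5, Mul(-1, Pow(Pow(Add(Pow(2, 2), Pow(-2, 2)), Rational(1, 2)), 2))) = Add(5, Mul(-1, Pow(Pow(Add(4, 4), Rational(1, 2)), 2))) = Add(5, Mul(-1, Pow(Pow(8, Rational(1, 2)), 2))) = Add(5, Mul(-1, Pow(Mul(2, Pow(2, Rational(1, 2))), 2))) = Add(5, Mul(-1, 8)) = Add(5, -8) = -3)
Add(Y, Mul(-1, C)) = Add(-3, Mul(-1, -136)) = Add(-3, 136) = 133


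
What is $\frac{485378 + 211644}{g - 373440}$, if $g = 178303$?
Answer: $- \frac{697022}{195137} \approx -3.572$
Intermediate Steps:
$\frac{485378 + 211644}{g - 373440} = \frac{485378 + 211644}{178303 - 373440} = \frac{697022}{-195137} = 697022 \left(- \frac{1}{195137}\right) = - \frac{697022}{195137}$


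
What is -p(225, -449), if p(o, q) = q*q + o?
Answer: -201826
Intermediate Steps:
p(o, q) = o + q² (p(o, q) = q² + o = o + q²)
-p(225, -449) = -(225 + (-449)²) = -(225 + 201601) = -1*201826 = -201826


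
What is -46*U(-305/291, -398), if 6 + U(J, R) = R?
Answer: 18584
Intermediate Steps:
U(J, R) = -6 + R
-46*U(-305/291, -398) = -46*(-6 - 398) = -46*(-404) = 18584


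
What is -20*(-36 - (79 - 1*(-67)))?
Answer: 3640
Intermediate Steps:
-20*(-36 - (79 - 1*(-67))) = -20*(-36 - (79 + 67)) = -20*(-36 - 1*146) = -20*(-36 - 146) = -20*(-182) = 3640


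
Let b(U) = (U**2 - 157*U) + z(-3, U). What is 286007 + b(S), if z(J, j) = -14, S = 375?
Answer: 367743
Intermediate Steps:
b(U) = -14 + U**2 - 157*U (b(U) = (U**2 - 157*U) - 14 = -14 + U**2 - 157*U)
286007 + b(S) = 286007 + (-14 + 375**2 - 157*375) = 286007 + (-14 + 140625 - 58875) = 286007 + 81736 = 367743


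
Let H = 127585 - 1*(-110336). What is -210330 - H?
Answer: -448251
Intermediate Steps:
H = 237921 (H = 127585 + 110336 = 237921)
-210330 - H = -210330 - 1*237921 = -210330 - 237921 = -448251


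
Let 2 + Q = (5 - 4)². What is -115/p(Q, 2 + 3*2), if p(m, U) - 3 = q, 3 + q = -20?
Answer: 23/4 ≈ 5.7500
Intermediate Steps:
q = -23 (q = -3 - 20 = -23)
Q = -1 (Q = -2 + (5 - 4)² = -2 + 1² = -2 + 1 = -1)
p(m, U) = -20 (p(m, U) = 3 - 23 = -20)
-115/p(Q, 2 + 3*2) = -115/(-20) = -115*(-1)/20 = -1*(-23/4) = 23/4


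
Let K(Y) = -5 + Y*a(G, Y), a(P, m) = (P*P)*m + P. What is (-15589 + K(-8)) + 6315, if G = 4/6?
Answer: -83303/9 ≈ -9255.9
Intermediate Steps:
G = ⅔ (G = 4*(⅙) = ⅔ ≈ 0.66667)
a(P, m) = P + m*P² (a(P, m) = P²*m + P = m*P² + P = P + m*P²)
K(Y) = -5 + Y*(⅔ + 4*Y/9) (K(Y) = -5 + Y*(2*(1 + 2*Y/3)/3) = -5 + Y*(⅔ + 4*Y/9))
(-15589 + K(-8)) + 6315 = (-15589 + (-5 + (2/9)*(-8)*(3 + 2*(-8)))) + 6315 = (-15589 + (-5 + (2/9)*(-8)*(3 - 16))) + 6315 = (-15589 + (-5 + (2/9)*(-8)*(-13))) + 6315 = (-15589 + (-5 + 208/9)) + 6315 = (-15589 + 163/9) + 6315 = -140138/9 + 6315 = -83303/9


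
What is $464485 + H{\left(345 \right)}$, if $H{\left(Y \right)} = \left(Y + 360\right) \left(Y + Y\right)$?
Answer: $950935$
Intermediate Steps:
$H{\left(Y \right)} = 2 Y \left(360 + Y\right)$ ($H{\left(Y \right)} = \left(360 + Y\right) 2 Y = 2 Y \left(360 + Y\right)$)
$464485 + H{\left(345 \right)} = 464485 + 2 \cdot 345 \left(360 + 345\right) = 464485 + 2 \cdot 345 \cdot 705 = 464485 + 486450 = 950935$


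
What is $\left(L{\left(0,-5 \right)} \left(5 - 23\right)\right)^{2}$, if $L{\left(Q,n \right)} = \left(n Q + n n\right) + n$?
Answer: $129600$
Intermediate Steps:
$L{\left(Q,n \right)} = n + n^{2} + Q n$ ($L{\left(Q,n \right)} = \left(Q n + n^{2}\right) + n = \left(n^{2} + Q n\right) + n = n + n^{2} + Q n$)
$\left(L{\left(0,-5 \right)} \left(5 - 23\right)\right)^{2} = \left(- 5 \left(1 + 0 - 5\right) \left(5 - 23\right)\right)^{2} = \left(\left(-5\right) \left(-4\right) \left(5 - 23\right)\right)^{2} = \left(20 \left(-18\right)\right)^{2} = \left(-360\right)^{2} = 129600$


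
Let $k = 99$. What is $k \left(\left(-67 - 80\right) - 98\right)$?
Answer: $-24255$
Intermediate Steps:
$k \left(\left(-67 - 80\right) - 98\right) = 99 \left(\left(-67 - 80\right) - 98\right) = 99 \left(-147 - 98\right) = 99 \left(-245\right) = -24255$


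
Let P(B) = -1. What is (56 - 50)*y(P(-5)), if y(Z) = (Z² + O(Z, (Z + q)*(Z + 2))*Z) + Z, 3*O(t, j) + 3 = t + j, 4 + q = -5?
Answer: 28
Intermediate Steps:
q = -9 (q = -4 - 5 = -9)
O(t, j) = -1 + j/3 + t/3 (O(t, j) = -1 + (t + j)/3 = -1 + (j + t)/3 = -1 + (j/3 + t/3) = -1 + j/3 + t/3)
y(Z) = Z + Z² + Z*(-1 + Z/3 + (-9 + Z)*(2 + Z)/3) (y(Z) = (Z² + (-1 + ((Z - 9)*(Z + 2))/3 + Z/3)*Z) + Z = (Z² + (-1 + ((-9 + Z)*(2 + Z))/3 + Z/3)*Z) + Z = (Z² + (-1 + (-9 + Z)*(2 + Z)/3 + Z/3)*Z) + Z = (Z² + (-1 + Z/3 + (-9 + Z)*(2 + Z)/3)*Z) + Z = (Z² + Z*(-1 + Z/3 + (-9 + Z)*(2 + Z)/3)) + Z = Z + Z² + Z*(-1 + Z/3 + (-9 + Z)*(2 + Z)/3))
(56 - 50)*y(P(-5)) = (56 - 50)*((⅓)*(-1)*(-18 + (-1)² - 3*(-1))) = 6*((⅓)*(-1)*(-18 + 1 + 3)) = 6*((⅓)*(-1)*(-14)) = 6*(14/3) = 28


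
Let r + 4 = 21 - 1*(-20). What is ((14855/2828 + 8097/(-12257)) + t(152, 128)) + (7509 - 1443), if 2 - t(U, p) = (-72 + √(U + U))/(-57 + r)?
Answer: 150263028201/24759140 + √19/5 ≈ 6069.9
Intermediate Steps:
r = 37 (r = -4 + (21 - 1*(-20)) = -4 + (21 + 20) = -4 + 41 = 37)
t(U, p) = -8/5 + √2*√U/20 (t(U, p) = 2 - (-72 + √(U + U))/(-57 + 37) = 2 - (-72 + √(2*U))/(-20) = 2 - (-72 + √2*√U)*(-1)/20 = 2 - (18/5 - √2*√U/20) = 2 + (-18/5 + √2*√U/20) = -8/5 + √2*√U/20)
((14855/2828 + 8097/(-12257)) + t(152, 128)) + (7509 - 1443) = ((14855/2828 + 8097/(-12257)) + (-8/5 + √2*√152/20)) + (7509 - 1443) = ((14855*(1/2828) + 8097*(-1/12257)) + (-8/5 + √2*(2*√38)/20)) + 6066 = ((14855/2828 - 8097/12257) + (-8/5 + √19/5)) + 6066 = (22739917/4951828 + (-8/5 + √19/5)) + 6066 = (74084961/24759140 + √19/5) + 6066 = 150263028201/24759140 + √19/5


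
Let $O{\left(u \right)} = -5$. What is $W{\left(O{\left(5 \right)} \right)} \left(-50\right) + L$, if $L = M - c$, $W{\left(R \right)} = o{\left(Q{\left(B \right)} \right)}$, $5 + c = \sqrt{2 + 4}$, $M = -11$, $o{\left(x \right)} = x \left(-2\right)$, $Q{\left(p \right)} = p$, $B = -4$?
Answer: $-406 - \sqrt{6} \approx -408.45$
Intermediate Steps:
$o{\left(x \right)} = - 2 x$
$c = -5 + \sqrt{6}$ ($c = -5 + \sqrt{2 + 4} = -5 + \sqrt{6} \approx -2.5505$)
$W{\left(R \right)} = 8$ ($W{\left(R \right)} = \left(-2\right) \left(-4\right) = 8$)
$L = -6 - \sqrt{6}$ ($L = -11 - \left(-5 + \sqrt{6}\right) = -11 + \left(5 - \sqrt{6}\right) = -6 - \sqrt{6} \approx -8.4495$)
$W{\left(O{\left(5 \right)} \right)} \left(-50\right) + L = 8 \left(-50\right) - \left(6 + \sqrt{6}\right) = -400 - \left(6 + \sqrt{6}\right) = -406 - \sqrt{6}$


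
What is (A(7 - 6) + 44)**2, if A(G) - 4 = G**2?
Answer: 2401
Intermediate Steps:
A(G) = 4 + G**2
(A(7 - 6) + 44)**2 = ((4 + (7 - 6)**2) + 44)**2 = ((4 + 1**2) + 44)**2 = ((4 + 1) + 44)**2 = (5 + 44)**2 = 49**2 = 2401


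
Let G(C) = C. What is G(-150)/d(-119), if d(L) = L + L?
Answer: 75/119 ≈ 0.63025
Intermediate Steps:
d(L) = 2*L
G(-150)/d(-119) = -150/(2*(-119)) = -150/(-238) = -150*(-1/238) = 75/119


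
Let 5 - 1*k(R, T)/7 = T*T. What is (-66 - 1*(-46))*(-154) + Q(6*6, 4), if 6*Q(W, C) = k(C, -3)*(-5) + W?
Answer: 9328/3 ≈ 3109.3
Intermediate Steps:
k(R, T) = 35 - 7*T**2 (k(R, T) = 35 - 7*T*T = 35 - 7*T**2)
Q(W, C) = 70/3 + W/6 (Q(W, C) = ((35 - 7*(-3)**2)*(-5) + W)/6 = ((35 - 7*9)*(-5) + W)/6 = ((35 - 63)*(-5) + W)/6 = (-28*(-5) + W)/6 = (140 + W)/6 = 70/3 + W/6)
(-66 - 1*(-46))*(-154) + Q(6*6, 4) = (-66 - 1*(-46))*(-154) + (70/3 + (6*6)/6) = (-66 + 46)*(-154) + (70/3 + (1/6)*36) = -20*(-154) + (70/3 + 6) = 3080 + 88/3 = 9328/3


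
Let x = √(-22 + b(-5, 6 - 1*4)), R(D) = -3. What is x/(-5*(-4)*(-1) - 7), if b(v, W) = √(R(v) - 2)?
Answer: -√(-22 + I*√5)/27 ≈ -0.008817 - 0.17394*I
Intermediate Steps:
b(v, W) = I*√5 (b(v, W) = √(-3 - 2) = √(-5) = I*√5)
x = √(-22 + I*√5) ≈ 0.23806 + 4.6965*I
x/(-5*(-4)*(-1) - 7) = √(-22 + I*√5)/(-5*(-4)*(-1) - 7) = √(-22 + I*√5)/(20*(-1) - 7) = √(-22 + I*√5)/(-20 - 7) = √(-22 + I*√5)/(-27) = -√(-22 + I*√5)/27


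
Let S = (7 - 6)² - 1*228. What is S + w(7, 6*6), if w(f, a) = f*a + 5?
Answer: 30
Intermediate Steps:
w(f, a) = 5 + a*f (w(f, a) = a*f + 5 = 5 + a*f)
S = -227 (S = 1² - 228 = 1 - 228 = -227)
S + w(7, 6*6) = -227 + (5 + (6*6)*7) = -227 + (5 + 36*7) = -227 + (5 + 252) = -227 + 257 = 30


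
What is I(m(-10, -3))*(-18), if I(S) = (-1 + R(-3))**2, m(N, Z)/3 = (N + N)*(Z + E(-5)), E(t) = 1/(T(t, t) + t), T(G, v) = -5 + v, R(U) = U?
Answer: -288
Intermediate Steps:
E(t) = 1/(-5 + 2*t) (E(t) = 1/((-5 + t) + t) = 1/(-5 + 2*t))
m(N, Z) = 6*N*(-1/15 + Z) (m(N, Z) = 3*((N + N)*(Z + 1/(-5 + 2*(-5)))) = 3*((2*N)*(Z + 1/(-5 - 10))) = 3*((2*N)*(Z + 1/(-15))) = 3*((2*N)*(Z - 1/15)) = 3*((2*N)*(-1/15 + Z)) = 3*(2*N*(-1/15 + Z)) = 6*N*(-1/15 + Z))
I(S) = 16 (I(S) = (-1 - 3)**2 = (-4)**2 = 16)
I(m(-10, -3))*(-18) = 16*(-18) = -288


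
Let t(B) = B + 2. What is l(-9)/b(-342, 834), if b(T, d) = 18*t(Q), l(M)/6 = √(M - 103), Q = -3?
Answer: -4*I*√7/3 ≈ -3.5277*I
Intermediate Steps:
t(B) = 2 + B
l(M) = 6*√(-103 + M) (l(M) = 6*√(M - 103) = 6*√(-103 + M))
b(T, d) = -18 (b(T, d) = 18*(2 - 3) = 18*(-1) = -18)
l(-9)/b(-342, 834) = (6*√(-103 - 9))/(-18) = (6*√(-112))*(-1/18) = (6*(4*I*√7))*(-1/18) = (24*I*√7)*(-1/18) = -4*I*√7/3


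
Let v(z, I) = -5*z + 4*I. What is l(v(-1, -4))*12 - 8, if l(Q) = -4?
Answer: -56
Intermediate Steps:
l(v(-1, -4))*12 - 8 = -4*12 - 8 = -48 - 8 = -56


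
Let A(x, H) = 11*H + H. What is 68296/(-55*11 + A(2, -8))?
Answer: -68296/701 ≈ -97.427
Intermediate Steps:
A(x, H) = 12*H
68296/(-55*11 + A(2, -8)) = 68296/(-55*11 + 12*(-8)) = 68296/(-605 - 96) = 68296/(-701) = 68296*(-1/701) = -68296/701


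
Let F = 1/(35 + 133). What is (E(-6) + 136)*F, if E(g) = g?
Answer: 65/84 ≈ 0.77381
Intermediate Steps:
F = 1/168 ≈ 0.0059524
(E(-6) + 136)*F = (-6 + 136)*(1/168) = 130*(1/168) = 65/84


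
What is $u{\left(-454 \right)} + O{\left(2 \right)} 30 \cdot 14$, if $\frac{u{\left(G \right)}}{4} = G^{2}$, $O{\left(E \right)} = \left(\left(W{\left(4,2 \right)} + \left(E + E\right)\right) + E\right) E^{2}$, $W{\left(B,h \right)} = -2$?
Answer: $831184$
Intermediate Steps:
$O{\left(E \right)} = E^{2} \left(-2 + 3 E\right)$ ($O{\left(E \right)} = \left(\left(-2 + \left(E + E\right)\right) + E\right) E^{2} = \left(\left(-2 + 2 E\right) + E\right) E^{2} = \left(-2 + 3 E\right) E^{2} = E^{2} \left(-2 + 3 E\right)$)
$u{\left(G \right)} = 4 G^{2}$
$u{\left(-454 \right)} + O{\left(2 \right)} 30 \cdot 14 = 4 \left(-454\right)^{2} + 2^{2} \left(-2 + 3 \cdot 2\right) 30 \cdot 14 = 4 \cdot 206116 + 4 \left(-2 + 6\right) 30 \cdot 14 = 824464 + 4 \cdot 4 \cdot 30 \cdot 14 = 824464 + 16 \cdot 30 \cdot 14 = 824464 + 480 \cdot 14 = 824464 + 6720 = 831184$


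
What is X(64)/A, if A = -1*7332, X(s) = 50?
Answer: -25/3666 ≈ -0.0068194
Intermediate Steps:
A = -7332
X(64)/A = 50/(-7332) = 50*(-1/7332) = -25/3666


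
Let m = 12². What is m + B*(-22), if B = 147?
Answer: -3090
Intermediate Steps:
m = 144
m + B*(-22) = 144 + 147*(-22) = 144 - 3234 = -3090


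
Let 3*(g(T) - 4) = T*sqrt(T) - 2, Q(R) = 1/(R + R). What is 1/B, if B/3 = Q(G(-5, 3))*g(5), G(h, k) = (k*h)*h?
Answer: -60 + 30*sqrt(5) ≈ 7.0820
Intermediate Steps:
G(h, k) = k*h**2 (G(h, k) = (h*k)*h = k*h**2)
Q(R) = 1/(2*R)
g(T) = 10/3 + T**(3/2)/3 (g(T) = 4 + (T*sqrt(T) - 2)/3 = 4 + (T**(3/2) - 2)/3 = 4 + (-2 + T**(3/2))/3 = 4 + (-2/3 + T**(3/2)/3) = 10/3 + T**(3/2)/3)
B = 1/15 + sqrt(5)/30 (B = 3*((1/(2*((3*(-5)**2))))*(10/3 + 5**(3/2)/3)) = 3*((1/(2*((3*25))))*(10/3 + (5*sqrt(5))/3)) = 3*(((1/2)/75)*(10/3 + 5*sqrt(5)/3)) = 3*(((1/2)*(1/75))*(10/3 + 5*sqrt(5)/3)) = 3*((10/3 + 5*sqrt(5)/3)/150) = 3*(1/45 + sqrt(5)/90) = 1/15 + sqrt(5)/30 ≈ 0.14120)
1/B = 1/(1/15 + sqrt(5)/30)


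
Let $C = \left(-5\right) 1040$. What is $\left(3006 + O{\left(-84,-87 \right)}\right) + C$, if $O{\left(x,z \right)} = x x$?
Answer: $4862$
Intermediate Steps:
$O{\left(x,z \right)} = x^{2}$
$C = -5200$
$\left(3006 + O{\left(-84,-87 \right)}\right) + C = \left(3006 + \left(-84\right)^{2}\right) - 5200 = \left(3006 + 7056\right) - 5200 = 10062 - 5200 = 4862$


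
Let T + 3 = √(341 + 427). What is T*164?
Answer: -492 + 2624*√3 ≈ 4052.9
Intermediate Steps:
T = -3 + 16*√3 (T = -3 + √(341 + 427) = -3 + √768 = -3 + 16*√3 ≈ 24.713)
T*164 = (-3 + 16*√3)*164 = -492 + 2624*√3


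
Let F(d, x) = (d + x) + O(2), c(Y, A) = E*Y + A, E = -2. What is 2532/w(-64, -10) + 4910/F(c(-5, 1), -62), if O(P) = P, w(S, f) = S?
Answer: -109577/784 ≈ -139.77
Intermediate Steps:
c(Y, A) = A - 2*Y (c(Y, A) = -2*Y + A = A - 2*Y)
F(d, x) = 2 + d + x (F(d, x) = (d + x) + 2 = 2 + d + x)
2532/w(-64, -10) + 4910/F(c(-5, 1), -62) = 2532/(-64) + 4910/(2 + (1 - 2*(-5)) - 62) = 2532*(-1/64) + 4910/(2 + (1 + 10) - 62) = -633/16 + 4910/(2 + 11 - 62) = -633/16 + 4910/(-49) = -633/16 + 4910*(-1/49) = -633/16 - 4910/49 = -109577/784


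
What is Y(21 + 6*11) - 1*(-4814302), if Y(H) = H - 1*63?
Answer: 4814326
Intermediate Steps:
Y(H) = -63 + H (Y(H) = H - 63 = -63 + H)
Y(21 + 6*11) - 1*(-4814302) = (-63 + (21 + 6*11)) - 1*(-4814302) = (-63 + (21 + 66)) + 4814302 = (-63 + 87) + 4814302 = 24 + 4814302 = 4814326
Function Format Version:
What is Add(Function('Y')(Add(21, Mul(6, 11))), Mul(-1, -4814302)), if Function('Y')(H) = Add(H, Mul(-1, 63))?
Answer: 4814326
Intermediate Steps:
Function('Y')(H) = Add(-63, H) (Function('Y')(H) = Add(H, -63) = Add(-63, H))
Add(Function('Y')(Add(21, Mul(6, 11))), Mul(-1, -4814302)) = Add(Add(-63, Add(21, Mul(6, 11))), Mul(-1, -4814302)) = Add(Add(-63, Add(21, 66)), 4814302) = Add(Add(-63, 87), 4814302) = Add(24, 4814302) = 4814326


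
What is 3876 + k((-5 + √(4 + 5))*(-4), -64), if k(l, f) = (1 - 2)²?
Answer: 3877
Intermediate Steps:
k(l, f) = 1 (k(l, f) = (-1)² = 1)
3876 + k((-5 + √(4 + 5))*(-4), -64) = 3876 + 1 = 3877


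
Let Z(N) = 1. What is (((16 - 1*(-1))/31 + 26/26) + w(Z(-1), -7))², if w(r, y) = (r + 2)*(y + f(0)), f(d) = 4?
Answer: 53361/961 ≈ 55.527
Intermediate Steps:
w(r, y) = (2 + r)*(4 + y) (w(r, y) = (r + 2)*(y + 4) = (2 + r)*(4 + y))
(((16 - 1*(-1))/31 + 26/26) + w(Z(-1), -7))² = (((16 - 1*(-1))/31 + 26/26) + (8 + 2*(-7) + 4*1 + 1*(-7)))² = (((16 + 1)*(1/31) + 26*(1/26)) + (8 - 14 + 4 - 7))² = ((17*(1/31) + 1) - 9)² = ((17/31 + 1) - 9)² = (48/31 - 9)² = (-231/31)² = 53361/961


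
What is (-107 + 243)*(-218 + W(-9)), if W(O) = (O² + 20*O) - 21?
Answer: -45968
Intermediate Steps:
W(O) = -21 + O² + 20*O
(-107 + 243)*(-218 + W(-9)) = (-107 + 243)*(-218 + (-21 + (-9)² + 20*(-9))) = 136*(-218 + (-21 + 81 - 180)) = 136*(-218 - 120) = 136*(-338) = -45968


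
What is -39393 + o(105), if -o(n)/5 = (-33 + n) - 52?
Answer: -39493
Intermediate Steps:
o(n) = 425 - 5*n (o(n) = -5*((-33 + n) - 52) = -5*(-85 + n) = 425 - 5*n)
-39393 + o(105) = -39393 + (425 - 5*105) = -39393 + (425 - 525) = -39393 - 100 = -39493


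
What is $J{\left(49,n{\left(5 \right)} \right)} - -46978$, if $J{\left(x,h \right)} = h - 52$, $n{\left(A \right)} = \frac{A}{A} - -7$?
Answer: $46934$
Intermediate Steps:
$n{\left(A \right)} = 8$ ($n{\left(A \right)} = 1 + 7 = 8$)
$J{\left(x,h \right)} = -52 + h$ ($J{\left(x,h \right)} = h - 52 = -52 + h$)
$J{\left(49,n{\left(5 \right)} \right)} - -46978 = \left(-52 + 8\right) - -46978 = -44 + 46978 = 46934$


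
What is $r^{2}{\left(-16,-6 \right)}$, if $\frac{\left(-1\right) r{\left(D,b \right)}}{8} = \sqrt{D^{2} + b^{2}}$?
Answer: $18688$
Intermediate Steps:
$r{\left(D,b \right)} = - 8 \sqrt{D^{2} + b^{2}}$
$r^{2}{\left(-16,-6 \right)} = \left(- 8 \sqrt{\left(-16\right)^{2} + \left(-6\right)^{2}}\right)^{2} = \left(- 8 \sqrt{256 + 36}\right)^{2} = \left(- 8 \sqrt{292}\right)^{2} = \left(- 8 \cdot 2 \sqrt{73}\right)^{2} = \left(- 16 \sqrt{73}\right)^{2} = 18688$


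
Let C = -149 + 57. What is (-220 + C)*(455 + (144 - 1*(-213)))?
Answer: -253344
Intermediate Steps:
C = -92
(-220 + C)*(455 + (144 - 1*(-213))) = (-220 - 92)*(455 + (144 - 1*(-213))) = -312*(455 + (144 + 213)) = -312*(455 + 357) = -312*812 = -253344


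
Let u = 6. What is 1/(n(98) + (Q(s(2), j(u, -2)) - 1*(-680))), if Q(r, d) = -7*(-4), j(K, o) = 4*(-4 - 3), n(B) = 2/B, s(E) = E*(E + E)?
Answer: 49/34693 ≈ 0.0014124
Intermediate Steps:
s(E) = 2*E² (s(E) = E*(2*E) = 2*E²)
j(K, o) = -28 (j(K, o) = 4*(-7) = -28)
Q(r, d) = 28
1/(n(98) + (Q(s(2), j(u, -2)) - 1*(-680))) = 1/(2/98 + (28 - 1*(-680))) = 1/(2*(1/98) + (28 + 680)) = 1/(1/49 + 708) = 1/(34693/49) = 49/34693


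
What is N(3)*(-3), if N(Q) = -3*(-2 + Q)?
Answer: 9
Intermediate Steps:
N(Q) = 6 - 3*Q
N(3)*(-3) = (6 - 3*3)*(-3) = (6 - 9)*(-3) = -3*(-3) = 9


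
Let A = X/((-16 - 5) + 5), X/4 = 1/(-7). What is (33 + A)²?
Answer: 855625/784 ≈ 1091.4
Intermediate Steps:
X = -4/7 (X = 4/(-7) = 4*(-⅐) = -4/7 ≈ -0.57143)
A = 1/28 (A = -4/(7*((-16 - 5) + 5)) = -4/(7*(-21 + 5)) = -4/7/(-16) = -4/7*(-1/16) = 1/28 ≈ 0.035714)
(33 + A)² = (33 + 1/28)² = (925/28)² = 855625/784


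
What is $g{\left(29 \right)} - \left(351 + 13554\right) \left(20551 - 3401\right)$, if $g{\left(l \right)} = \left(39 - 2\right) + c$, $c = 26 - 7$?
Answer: $-238470694$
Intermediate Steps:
$c = 19$
$g{\left(l \right)} = 56$ ($g{\left(l \right)} = \left(39 - 2\right) + 19 = 37 + 19 = 56$)
$g{\left(29 \right)} - \left(351 + 13554\right) \left(20551 - 3401\right) = 56 - \left(351 + 13554\right) \left(20551 - 3401\right) = 56 - 13905 \cdot 17150 = 56 - 238470750 = -238470694$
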